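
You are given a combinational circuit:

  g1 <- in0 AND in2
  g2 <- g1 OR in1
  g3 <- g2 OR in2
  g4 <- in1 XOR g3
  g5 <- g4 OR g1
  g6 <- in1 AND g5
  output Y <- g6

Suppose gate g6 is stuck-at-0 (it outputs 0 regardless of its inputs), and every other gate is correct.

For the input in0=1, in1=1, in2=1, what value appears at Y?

0

Propagate with g6 forced: g1=1, g2=1, g3=1, g4=0, g5=1, g6=0 [stuck-at-0].
So Y = 0. (Without the fault it would be 1.)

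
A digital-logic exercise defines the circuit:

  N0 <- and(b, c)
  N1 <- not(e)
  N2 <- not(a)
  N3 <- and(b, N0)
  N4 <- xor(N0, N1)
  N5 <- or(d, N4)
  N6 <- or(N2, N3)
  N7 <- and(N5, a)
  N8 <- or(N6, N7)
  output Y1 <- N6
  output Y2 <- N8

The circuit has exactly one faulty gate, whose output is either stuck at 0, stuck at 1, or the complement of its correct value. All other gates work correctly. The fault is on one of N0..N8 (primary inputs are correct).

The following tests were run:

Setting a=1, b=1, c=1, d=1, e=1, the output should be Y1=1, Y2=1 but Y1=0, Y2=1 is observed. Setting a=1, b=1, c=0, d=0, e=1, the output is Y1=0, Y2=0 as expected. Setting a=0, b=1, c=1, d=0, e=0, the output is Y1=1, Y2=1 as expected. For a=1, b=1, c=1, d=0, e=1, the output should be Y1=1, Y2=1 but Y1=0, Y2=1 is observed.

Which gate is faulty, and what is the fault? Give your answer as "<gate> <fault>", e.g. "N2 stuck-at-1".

Fault-free values for test 1 (a=1, b=1, c=1, d=1, e=1): N0=1, N1=0, N2=0, N3=1, N4=1, N5=1, N6=1, N7=1, N8=1, giving Y1=1, Y2=1. Observed Y1=0, Y2=1.
Test 1: faults giving observed Y1=0, Y2=1 are {N0 stuck-at-0, N0 inverted output, N3 stuck-at-0, N3 inverted output, N6 stuck-at-0, N6 inverted output}.
Test 2 (a=1, b=1, c=0, d=0, e=1): fault-free N0=0, N1=0, N2=0, N3=0, N4=0, N5=0, N6=0, N7=0, N8=0 → Y1=0, Y2=0; observed Y1=0, Y2=0. Eliminates N0 inverted output, N3 inverted output, N6 inverted output.
Test 3 (a=0, b=1, c=1, d=0, e=0): fault-free N0=1, N1=1, N2=1, N3=1, N4=0, N5=0, N6=1, N7=0, N8=1 → Y1=1, Y2=1; observed Y1=1, Y2=1. Eliminates N6 stuck-at-0.
Test 4 (a=1, b=1, c=1, d=0, e=1): fault-free N0=1, N1=0, N2=0, N3=1, N4=1, N5=1, N6=1, N7=1, N8=1 → Y1=1, Y2=1; observed Y1=0, Y2=1. Eliminates N0 stuck-at-0.
Only N3 stuck-at-0 is consistent with every test.

N3 stuck-at-0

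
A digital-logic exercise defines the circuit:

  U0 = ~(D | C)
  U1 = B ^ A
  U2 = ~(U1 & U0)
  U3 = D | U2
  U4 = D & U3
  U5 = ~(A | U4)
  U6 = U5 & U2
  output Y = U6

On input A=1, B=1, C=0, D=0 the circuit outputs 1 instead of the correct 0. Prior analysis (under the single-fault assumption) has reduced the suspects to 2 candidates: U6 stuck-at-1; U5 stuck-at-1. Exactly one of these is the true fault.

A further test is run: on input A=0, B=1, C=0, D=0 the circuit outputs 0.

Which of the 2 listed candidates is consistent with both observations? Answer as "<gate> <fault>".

U5 stuck-at-1

Evaluate each candidate on input A=0, B=1, C=0, D=0:
  U6 stuck-at-1: U0=1, U1=1, U2=0, U3=0, U4=0, U5=1, U6=1 [stuck-at-1] → 1 — eliminated
  U5 stuck-at-1: U0=1, U1=1, U2=0, U3=0, U4=0, U5=1 [stuck-at-1], U6=0 → 0 — matches
Only U5 stuck-at-1 reproduces the observed 0.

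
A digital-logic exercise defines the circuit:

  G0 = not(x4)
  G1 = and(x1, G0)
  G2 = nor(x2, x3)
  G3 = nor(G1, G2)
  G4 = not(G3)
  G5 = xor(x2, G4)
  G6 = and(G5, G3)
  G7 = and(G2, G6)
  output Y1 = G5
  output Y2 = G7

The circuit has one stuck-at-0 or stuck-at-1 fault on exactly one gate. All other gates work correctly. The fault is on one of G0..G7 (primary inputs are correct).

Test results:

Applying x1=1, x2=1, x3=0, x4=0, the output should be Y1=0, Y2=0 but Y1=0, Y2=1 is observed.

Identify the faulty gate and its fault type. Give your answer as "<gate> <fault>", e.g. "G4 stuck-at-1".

G7 stuck-at-1

Fault-free values for test 1 (x1=1, x2=1, x3=0, x4=0): G0=1, G1=1, G2=0, G3=0, G4=1, G5=0, G6=0, G7=0, giving Y1=0, Y2=0. Observed Y1=0, Y2=1.
Test 1: faults giving observed Y1=0, Y2=1 are {G7 stuck-at-1}.
Only G7 stuck-at-1 is consistent with every test.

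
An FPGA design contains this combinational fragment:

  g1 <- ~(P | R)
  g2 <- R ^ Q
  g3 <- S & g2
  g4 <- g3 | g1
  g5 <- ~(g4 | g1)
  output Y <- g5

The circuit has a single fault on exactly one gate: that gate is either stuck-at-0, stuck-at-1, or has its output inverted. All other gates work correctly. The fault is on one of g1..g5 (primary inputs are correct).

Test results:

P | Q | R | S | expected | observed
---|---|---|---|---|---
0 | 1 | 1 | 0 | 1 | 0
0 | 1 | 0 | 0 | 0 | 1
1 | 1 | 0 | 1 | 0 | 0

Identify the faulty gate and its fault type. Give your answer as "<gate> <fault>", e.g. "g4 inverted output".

Fault-free values for test 1 (P=0, Q=1, R=1, S=0): g1=0, g2=0, g3=0, g4=0, g5=1, giving Y=1. Observed 0.
Test 1: faults giving observed 0 are {g1 stuck-at-1, g1 inverted output, g3 stuck-at-1, g3 inverted output, g4 stuck-at-1, g4 inverted output, g5 stuck-at-0, g5 inverted output}.
Test 2 (P=0, Q=1, R=0, S=0): fault-free g1=1, g2=1, g3=0, g4=1, g5=0 → 0; observed 1. Eliminates g1 stuck-at-1, g3 stuck-at-1, g3 inverted output, g4 stuck-at-1, g4 inverted output, g5 stuck-at-0.
Test 3 (P=1, Q=1, R=0, S=1): fault-free g1=0, g2=1, g3=1, g4=1, g5=0 → 0; observed 0. Eliminates g5 inverted output.
Only g1 inverted output is consistent with every test.

g1 inverted output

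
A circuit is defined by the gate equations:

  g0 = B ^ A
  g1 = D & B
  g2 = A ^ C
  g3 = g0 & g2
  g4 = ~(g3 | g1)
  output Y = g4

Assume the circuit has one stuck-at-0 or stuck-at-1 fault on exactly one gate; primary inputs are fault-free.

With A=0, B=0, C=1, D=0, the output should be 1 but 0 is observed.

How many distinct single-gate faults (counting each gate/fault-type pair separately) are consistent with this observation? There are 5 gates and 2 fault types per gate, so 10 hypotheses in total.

4

Fault-free: g0=0, g1=0, g2=1, g3=0, g4=1 → 1. Observed 0.
  g0 stuck-at-0: output 1 ✗
  g0 stuck-at-1: output 0 ✓
  g1 stuck-at-0: output 1 ✗
  g1 stuck-at-1: output 0 ✓
  g2 stuck-at-0: output 1 ✗
  g2 stuck-at-1: output 1 ✗
  g3 stuck-at-0: output 1 ✗
  g3 stuck-at-1: output 0 ✓
  g4 stuck-at-0: output 0 ✓
  g4 stuck-at-1: output 1 ✗
Consistent faults: {g0 stuck-at-1, g1 stuck-at-1, g3 stuck-at-1, g4 stuck-at-0} — 4 in all.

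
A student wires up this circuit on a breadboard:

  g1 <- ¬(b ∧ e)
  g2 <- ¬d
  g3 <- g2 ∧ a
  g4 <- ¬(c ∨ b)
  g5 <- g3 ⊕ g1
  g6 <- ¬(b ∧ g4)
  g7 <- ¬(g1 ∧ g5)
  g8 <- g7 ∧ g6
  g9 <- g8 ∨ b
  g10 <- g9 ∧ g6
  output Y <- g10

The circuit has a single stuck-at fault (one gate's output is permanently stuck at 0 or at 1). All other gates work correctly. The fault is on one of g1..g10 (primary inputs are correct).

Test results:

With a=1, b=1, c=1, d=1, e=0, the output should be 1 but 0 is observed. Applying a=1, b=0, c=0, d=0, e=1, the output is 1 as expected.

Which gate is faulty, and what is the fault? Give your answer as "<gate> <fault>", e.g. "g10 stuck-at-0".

Fault-free values for test 1 (a=1, b=1, c=1, d=1, e=0): g1=1, g2=0, g3=0, g4=0, g5=1, g6=1, g7=0, g8=0, g9=1, g10=1, giving Y=1. Observed 0.
Test 1: faults giving observed 0 are {g4 stuck-at-1, g6 stuck-at-0, g9 stuck-at-0, g10 stuck-at-0}.
Test 2 (a=1, b=0, c=0, d=0, e=1): fault-free g1=1, g2=1, g3=1, g4=1, g5=0, g6=1, g7=1, g8=1, g9=1, g10=1 → 1; observed 1. Eliminates g6 stuck-at-0, g9 stuck-at-0, g10 stuck-at-0.
Only g4 stuck-at-1 is consistent with every test.

g4 stuck-at-1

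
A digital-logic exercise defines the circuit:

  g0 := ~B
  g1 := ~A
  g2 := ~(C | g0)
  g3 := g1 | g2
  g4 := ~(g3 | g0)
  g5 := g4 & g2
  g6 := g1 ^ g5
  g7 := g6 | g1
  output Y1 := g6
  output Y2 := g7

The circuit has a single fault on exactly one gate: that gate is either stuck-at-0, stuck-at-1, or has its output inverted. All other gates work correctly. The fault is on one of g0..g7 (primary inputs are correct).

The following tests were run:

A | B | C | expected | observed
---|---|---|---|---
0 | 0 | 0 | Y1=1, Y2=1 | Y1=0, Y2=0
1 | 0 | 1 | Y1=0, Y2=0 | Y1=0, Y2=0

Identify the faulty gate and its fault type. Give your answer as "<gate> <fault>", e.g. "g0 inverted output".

g1 stuck-at-0

Fault-free values for test 1 (A=0, B=0, C=0): g0=1, g1=1, g2=0, g3=1, g4=0, g5=0, g6=1, g7=1, giving Y1=1, Y2=1. Observed Y1=0, Y2=0.
Test 1: faults giving observed Y1=0, Y2=0 are {g1 stuck-at-0, g1 inverted output}.
Test 2 (A=1, B=0, C=1): fault-free g0=1, g1=0, g2=0, g3=0, g4=0, g5=0, g6=0, g7=0 → Y1=0, Y2=0; observed Y1=0, Y2=0. Eliminates g1 inverted output.
Only g1 stuck-at-0 is consistent with every test.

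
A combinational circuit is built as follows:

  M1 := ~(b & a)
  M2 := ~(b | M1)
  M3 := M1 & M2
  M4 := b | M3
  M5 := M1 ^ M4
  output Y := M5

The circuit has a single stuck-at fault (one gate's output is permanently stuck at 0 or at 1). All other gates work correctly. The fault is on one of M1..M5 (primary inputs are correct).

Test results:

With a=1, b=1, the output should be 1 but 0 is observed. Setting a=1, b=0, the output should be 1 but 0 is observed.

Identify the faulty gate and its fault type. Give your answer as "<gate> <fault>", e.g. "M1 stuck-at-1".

M5 stuck-at-0

Fault-free values for test 1 (a=1, b=1): M1=0, M2=0, M3=0, M4=1, M5=1, giving Y=1. Observed 0.
Test 1: faults giving observed 0 are {M1 stuck-at-1, M4 stuck-at-0, M5 stuck-at-0}.
Test 2 (a=1, b=0): fault-free M1=1, M2=0, M3=0, M4=0, M5=1 → 1; observed 0. Eliminates M1 stuck-at-1, M4 stuck-at-0.
Only M5 stuck-at-0 is consistent with every test.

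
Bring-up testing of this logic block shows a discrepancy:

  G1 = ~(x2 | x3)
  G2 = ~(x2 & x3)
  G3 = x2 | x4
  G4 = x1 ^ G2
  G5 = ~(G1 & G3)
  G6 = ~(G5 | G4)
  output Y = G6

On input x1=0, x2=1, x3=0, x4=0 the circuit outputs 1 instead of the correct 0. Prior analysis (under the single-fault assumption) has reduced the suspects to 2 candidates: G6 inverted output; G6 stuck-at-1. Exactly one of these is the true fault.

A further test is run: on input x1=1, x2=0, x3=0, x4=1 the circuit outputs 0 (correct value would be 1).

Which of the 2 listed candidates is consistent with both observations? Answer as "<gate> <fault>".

G6 inverted output

Evaluate each candidate on input x1=1, x2=0, x3=0, x4=1:
  G6 inverted output: G1=1, G2=1, G3=1, G4=0, G5=0, G6=0 [inverted output] → 0 — matches
  G6 stuck-at-1: G1=1, G2=1, G3=1, G4=0, G5=0, G6=1 [stuck-at-1] → 1 — eliminated
Only G6 inverted output reproduces the observed 0.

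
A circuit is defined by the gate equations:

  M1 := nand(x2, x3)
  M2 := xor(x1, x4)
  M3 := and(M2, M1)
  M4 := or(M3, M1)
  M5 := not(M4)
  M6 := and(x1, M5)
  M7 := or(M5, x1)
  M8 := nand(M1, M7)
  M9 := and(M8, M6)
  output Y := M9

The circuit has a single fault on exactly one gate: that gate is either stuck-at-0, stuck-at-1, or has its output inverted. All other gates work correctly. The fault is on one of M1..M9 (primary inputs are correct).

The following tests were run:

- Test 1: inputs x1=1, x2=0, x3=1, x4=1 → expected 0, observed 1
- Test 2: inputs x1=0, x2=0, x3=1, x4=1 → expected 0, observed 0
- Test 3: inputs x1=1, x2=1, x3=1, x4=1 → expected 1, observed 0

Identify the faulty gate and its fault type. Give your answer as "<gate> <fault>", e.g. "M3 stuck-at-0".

Fault-free values for test 1 (x1=1, x2=0, x3=1, x4=1): M1=1, M2=0, M3=0, M4=1, M5=0, M6=0, M7=1, M8=0, M9=0, giving Y=0. Observed 1.
Test 1: faults giving observed 1 are {M1 stuck-at-0, M1 inverted output, M9 stuck-at-1, M9 inverted output}.
Test 2 (x1=0, x2=0, x3=1, x4=1): fault-free M1=1, M2=1, M3=1, M4=1, M5=0, M6=0, M7=0, M8=1, M9=0 → 0; observed 0. Eliminates M9 stuck-at-1, M9 inverted output.
Test 3 (x1=1, x2=1, x3=1, x4=1): fault-free M1=0, M2=0, M3=0, M4=0, M5=1, M6=1, M7=1, M8=1, M9=1 → 1; observed 0. Eliminates M1 stuck-at-0.
Only M1 inverted output is consistent with every test.

M1 inverted output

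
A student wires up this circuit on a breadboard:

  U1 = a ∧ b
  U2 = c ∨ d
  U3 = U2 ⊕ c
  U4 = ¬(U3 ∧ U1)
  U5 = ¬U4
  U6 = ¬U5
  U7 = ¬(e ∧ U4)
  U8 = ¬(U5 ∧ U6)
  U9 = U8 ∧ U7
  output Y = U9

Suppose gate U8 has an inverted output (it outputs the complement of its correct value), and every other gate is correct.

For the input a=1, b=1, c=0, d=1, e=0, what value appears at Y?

0

Propagate with U8 forced: U1=1, U2=1, U3=1, U4=0, U5=1, U6=0, U7=1, U8=0 [inverted output], U9=0.
So Y = 0. (Without the fault it would be 1.)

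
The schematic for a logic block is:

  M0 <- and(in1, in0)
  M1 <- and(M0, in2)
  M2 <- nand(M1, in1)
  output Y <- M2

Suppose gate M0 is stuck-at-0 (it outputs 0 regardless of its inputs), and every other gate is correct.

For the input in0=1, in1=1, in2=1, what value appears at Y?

1

Propagate with M0 forced: M0=0 [stuck-at-0], M1=0, M2=1.
So Y = 1. (Without the fault it would be 0.)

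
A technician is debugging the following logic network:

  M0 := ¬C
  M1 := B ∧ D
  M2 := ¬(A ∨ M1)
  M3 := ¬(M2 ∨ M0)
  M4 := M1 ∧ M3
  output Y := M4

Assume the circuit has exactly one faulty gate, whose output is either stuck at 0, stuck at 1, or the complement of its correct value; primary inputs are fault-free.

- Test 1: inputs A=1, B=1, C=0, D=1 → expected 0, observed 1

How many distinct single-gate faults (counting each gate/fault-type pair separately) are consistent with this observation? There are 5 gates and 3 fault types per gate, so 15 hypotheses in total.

Fault-free: M0=1, M1=1, M2=0, M3=0, M4=0 → 0. Observed 1.
  M0: stuck-at-0, inverted output ✓; others ✗
  M1: none of the 3 fault types match ✗
  M2: none of the 3 fault types match ✗
  M3: stuck-at-1, inverted output ✓; others ✗
  M4: stuck-at-1, inverted output ✓; others ✗
Consistent faults: {M0 stuck-at-0, M0 inverted output, M3 stuck-at-1, M3 inverted output, M4 stuck-at-1, M4 inverted output} — 6 in all.

6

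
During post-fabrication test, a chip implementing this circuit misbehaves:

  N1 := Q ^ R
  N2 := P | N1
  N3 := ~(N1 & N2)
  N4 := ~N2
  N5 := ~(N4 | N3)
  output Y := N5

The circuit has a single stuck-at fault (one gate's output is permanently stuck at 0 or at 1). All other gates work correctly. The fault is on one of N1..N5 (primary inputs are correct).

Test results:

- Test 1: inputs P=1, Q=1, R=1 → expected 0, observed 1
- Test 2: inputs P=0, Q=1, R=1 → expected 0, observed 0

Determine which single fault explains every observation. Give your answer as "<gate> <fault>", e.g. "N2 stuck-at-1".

Fault-free values for test 1 (P=1, Q=1, R=1): N1=0, N2=1, N3=1, N4=0, N5=0, giving Y=0. Observed 1.
Test 1: faults giving observed 1 are {N1 stuck-at-1, N3 stuck-at-0, N5 stuck-at-1}.
Test 2 (P=0, Q=1, R=1): fault-free N1=0, N2=0, N3=1, N4=1, N5=0 → 0; observed 0. Eliminates N1 stuck-at-1, N5 stuck-at-1.
Only N3 stuck-at-0 is consistent with every test.

N3 stuck-at-0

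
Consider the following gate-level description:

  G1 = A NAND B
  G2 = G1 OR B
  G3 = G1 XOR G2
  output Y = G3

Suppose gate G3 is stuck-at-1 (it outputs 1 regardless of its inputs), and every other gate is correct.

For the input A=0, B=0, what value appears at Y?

1

Propagate with G3 forced: G1=1, G2=1, G3=1 [stuck-at-1].
So Y = 1. (Without the fault it would be 0.)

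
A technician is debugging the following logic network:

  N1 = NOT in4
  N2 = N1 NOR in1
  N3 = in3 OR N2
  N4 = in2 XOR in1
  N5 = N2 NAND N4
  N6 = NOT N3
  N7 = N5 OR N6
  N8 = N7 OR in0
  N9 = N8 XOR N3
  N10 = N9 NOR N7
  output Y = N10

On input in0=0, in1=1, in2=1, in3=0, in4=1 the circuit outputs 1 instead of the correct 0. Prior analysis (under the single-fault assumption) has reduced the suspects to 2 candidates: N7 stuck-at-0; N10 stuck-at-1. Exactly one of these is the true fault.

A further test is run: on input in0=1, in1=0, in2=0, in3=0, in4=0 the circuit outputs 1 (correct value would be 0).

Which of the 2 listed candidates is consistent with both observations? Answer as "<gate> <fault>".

N10 stuck-at-1

Evaluate each candidate on input in0=1, in1=0, in2=0, in3=0, in4=0:
  N7 stuck-at-0: N1=1, N2=0, N3=0, N4=0, N5=1, N6=1, N7=0 [stuck-at-0], N8=1, N9=1, N10=0 → 0 — eliminated
  N10 stuck-at-1: N1=1, N2=0, N3=0, N4=0, N5=1, N6=1, N7=1, N8=1, N9=1, N10=1 [stuck-at-1] → 1 — matches
Only N10 stuck-at-1 reproduces the observed 1.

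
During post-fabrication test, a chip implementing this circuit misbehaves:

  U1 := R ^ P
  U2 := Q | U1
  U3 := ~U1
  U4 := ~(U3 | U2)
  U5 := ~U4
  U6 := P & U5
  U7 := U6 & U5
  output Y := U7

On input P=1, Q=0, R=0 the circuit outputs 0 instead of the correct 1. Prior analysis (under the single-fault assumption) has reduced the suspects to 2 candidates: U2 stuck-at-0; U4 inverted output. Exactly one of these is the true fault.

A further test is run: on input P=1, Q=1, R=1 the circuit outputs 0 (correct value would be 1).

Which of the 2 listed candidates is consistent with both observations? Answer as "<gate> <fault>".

Evaluate each candidate on input P=1, Q=1, R=1:
  U2 stuck-at-0: U1=0, U2=0 [stuck-at-0], U3=1, U4=0, U5=1, U6=1, U7=1 → 1 — eliminated
  U4 inverted output: U1=0, U2=1, U3=1, U4=1 [inverted output], U5=0, U6=0, U7=0 → 0 — matches
Only U4 inverted output reproduces the observed 0.

U4 inverted output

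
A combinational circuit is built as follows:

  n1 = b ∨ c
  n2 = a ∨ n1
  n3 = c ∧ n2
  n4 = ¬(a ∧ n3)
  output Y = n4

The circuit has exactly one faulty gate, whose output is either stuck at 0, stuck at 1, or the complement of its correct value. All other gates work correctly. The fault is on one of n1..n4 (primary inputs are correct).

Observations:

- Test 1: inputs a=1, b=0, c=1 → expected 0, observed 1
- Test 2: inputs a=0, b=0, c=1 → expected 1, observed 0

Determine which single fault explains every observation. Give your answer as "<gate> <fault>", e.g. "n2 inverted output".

n4 inverted output

Fault-free values for test 1 (a=1, b=0, c=1): n1=1, n2=1, n3=1, n4=0, giving Y=0. Observed 1.
Test 1: faults giving observed 1 are {n2 stuck-at-0, n2 inverted output, n3 stuck-at-0, n3 inverted output, n4 stuck-at-1, n4 inverted output}.
Test 2 (a=0, b=0, c=1): fault-free n1=1, n2=1, n3=1, n4=1 → 1; observed 0. Eliminates n2 stuck-at-0, n2 inverted output, n3 stuck-at-0, n3 inverted output, n4 stuck-at-1.
Only n4 inverted output is consistent with every test.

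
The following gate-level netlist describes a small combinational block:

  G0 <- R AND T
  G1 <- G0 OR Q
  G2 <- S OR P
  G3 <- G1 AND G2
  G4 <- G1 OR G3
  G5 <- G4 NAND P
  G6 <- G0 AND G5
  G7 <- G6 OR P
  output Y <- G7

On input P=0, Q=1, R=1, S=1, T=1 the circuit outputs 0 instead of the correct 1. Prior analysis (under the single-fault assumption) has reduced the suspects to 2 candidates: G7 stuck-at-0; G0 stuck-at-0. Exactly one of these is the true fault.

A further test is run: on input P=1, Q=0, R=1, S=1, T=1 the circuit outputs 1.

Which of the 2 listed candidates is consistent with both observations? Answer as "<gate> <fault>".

G0 stuck-at-0

Evaluate each candidate on input P=1, Q=0, R=1, S=1, T=1:
  G7 stuck-at-0: G0=1, G1=1, G2=1, G3=1, G4=1, G5=0, G6=0, G7=0 [stuck-at-0] → 0 — eliminated
  G0 stuck-at-0: G0=0 [stuck-at-0], G1=0, G2=1, G3=0, G4=0, G5=1, G6=0, G7=1 → 1 — matches
Only G0 stuck-at-0 reproduces the observed 1.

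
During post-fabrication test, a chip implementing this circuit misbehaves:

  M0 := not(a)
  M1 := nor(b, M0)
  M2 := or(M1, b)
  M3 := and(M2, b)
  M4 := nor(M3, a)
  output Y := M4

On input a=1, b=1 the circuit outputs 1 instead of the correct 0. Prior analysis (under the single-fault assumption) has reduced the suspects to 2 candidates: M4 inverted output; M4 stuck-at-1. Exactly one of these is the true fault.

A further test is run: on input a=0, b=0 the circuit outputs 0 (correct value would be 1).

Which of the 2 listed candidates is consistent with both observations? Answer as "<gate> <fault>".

Evaluate each candidate on input a=0, b=0:
  M4 inverted output: M0=1, M1=0, M2=0, M3=0, M4=0 [inverted output] → 0 — matches
  M4 stuck-at-1: M0=1, M1=0, M2=0, M3=0, M4=1 [stuck-at-1] → 1 — eliminated
Only M4 inverted output reproduces the observed 0.

M4 inverted output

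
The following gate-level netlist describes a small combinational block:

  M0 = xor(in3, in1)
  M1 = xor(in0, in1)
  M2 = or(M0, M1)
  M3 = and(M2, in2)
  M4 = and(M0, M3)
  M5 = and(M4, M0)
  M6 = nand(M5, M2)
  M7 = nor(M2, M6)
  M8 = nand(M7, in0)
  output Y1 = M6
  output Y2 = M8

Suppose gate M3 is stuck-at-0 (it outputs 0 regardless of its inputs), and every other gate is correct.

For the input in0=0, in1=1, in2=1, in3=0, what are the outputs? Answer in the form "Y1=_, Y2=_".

Propagate with M3 forced: M0=1, M1=1, M2=1, M3=0 [stuck-at-0], M4=0, M5=0, M6=1, M7=0, M8=1.
So the outputs are Y1=1, Y2=1. (Without the fault they would be Y1=0, Y2=1.)

Y1=1, Y2=1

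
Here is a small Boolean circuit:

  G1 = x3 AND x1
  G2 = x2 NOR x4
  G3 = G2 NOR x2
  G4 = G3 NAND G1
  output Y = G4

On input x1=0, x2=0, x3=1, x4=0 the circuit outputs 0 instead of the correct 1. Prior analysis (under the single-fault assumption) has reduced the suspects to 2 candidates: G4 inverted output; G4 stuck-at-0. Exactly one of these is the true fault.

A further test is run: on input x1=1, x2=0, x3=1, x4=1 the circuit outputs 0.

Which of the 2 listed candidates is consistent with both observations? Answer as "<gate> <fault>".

Evaluate each candidate on input x1=1, x2=0, x3=1, x4=1:
  G4 inverted output: G1=1, G2=0, G3=1, G4=1 [inverted output] → 1 — eliminated
  G4 stuck-at-0: G1=1, G2=0, G3=1, G4=0 [stuck-at-0] → 0 — matches
Only G4 stuck-at-0 reproduces the observed 0.

G4 stuck-at-0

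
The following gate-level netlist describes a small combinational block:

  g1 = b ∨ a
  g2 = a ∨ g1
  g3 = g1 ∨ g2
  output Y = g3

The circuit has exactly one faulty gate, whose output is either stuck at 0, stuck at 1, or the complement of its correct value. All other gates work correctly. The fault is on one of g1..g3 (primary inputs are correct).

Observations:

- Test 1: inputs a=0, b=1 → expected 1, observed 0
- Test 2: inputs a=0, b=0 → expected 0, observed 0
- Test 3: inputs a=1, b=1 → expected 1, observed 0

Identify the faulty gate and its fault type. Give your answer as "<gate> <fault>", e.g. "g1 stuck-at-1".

Fault-free values for test 1 (a=0, b=1): g1=1, g2=1, g3=1, giving Y=1. Observed 0.
Test 1: faults giving observed 0 are {g1 stuck-at-0, g1 inverted output, g3 stuck-at-0, g3 inverted output}.
Test 2 (a=0, b=0): fault-free g1=0, g2=0, g3=0 → 0; observed 0. Eliminates g1 inverted output, g3 inverted output.
Test 3 (a=1, b=1): fault-free g1=1, g2=1, g3=1 → 1; observed 0. Eliminates g1 stuck-at-0.
Only g3 stuck-at-0 is consistent with every test.

g3 stuck-at-0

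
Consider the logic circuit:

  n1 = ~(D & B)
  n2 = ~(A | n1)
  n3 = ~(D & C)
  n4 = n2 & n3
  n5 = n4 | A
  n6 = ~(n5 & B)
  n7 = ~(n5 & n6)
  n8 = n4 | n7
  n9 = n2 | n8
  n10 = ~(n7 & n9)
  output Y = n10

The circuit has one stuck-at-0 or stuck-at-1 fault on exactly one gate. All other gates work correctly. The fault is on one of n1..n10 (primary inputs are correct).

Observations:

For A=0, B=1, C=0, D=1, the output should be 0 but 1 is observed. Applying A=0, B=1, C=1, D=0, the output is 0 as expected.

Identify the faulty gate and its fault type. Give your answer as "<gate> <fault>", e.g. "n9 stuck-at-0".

Fault-free values for test 1 (A=0, B=1, C=0, D=1): n1=0, n2=1, n3=1, n4=1, n5=1, n6=0, n7=1, n8=1, n9=1, n10=0, giving Y=0. Observed 1.
Test 1: faults giving observed 1 are {n6 stuck-at-1, n7 stuck-at-0, n9 stuck-at-0, n10 stuck-at-1}.
Test 2 (A=0, B=1, C=1, D=0): fault-free n1=1, n2=0, n3=1, n4=0, n5=0, n6=1, n7=1, n8=1, n9=1, n10=0 → 0; observed 0. Eliminates n7 stuck-at-0, n9 stuck-at-0, n10 stuck-at-1.
Only n6 stuck-at-1 is consistent with every test.

n6 stuck-at-1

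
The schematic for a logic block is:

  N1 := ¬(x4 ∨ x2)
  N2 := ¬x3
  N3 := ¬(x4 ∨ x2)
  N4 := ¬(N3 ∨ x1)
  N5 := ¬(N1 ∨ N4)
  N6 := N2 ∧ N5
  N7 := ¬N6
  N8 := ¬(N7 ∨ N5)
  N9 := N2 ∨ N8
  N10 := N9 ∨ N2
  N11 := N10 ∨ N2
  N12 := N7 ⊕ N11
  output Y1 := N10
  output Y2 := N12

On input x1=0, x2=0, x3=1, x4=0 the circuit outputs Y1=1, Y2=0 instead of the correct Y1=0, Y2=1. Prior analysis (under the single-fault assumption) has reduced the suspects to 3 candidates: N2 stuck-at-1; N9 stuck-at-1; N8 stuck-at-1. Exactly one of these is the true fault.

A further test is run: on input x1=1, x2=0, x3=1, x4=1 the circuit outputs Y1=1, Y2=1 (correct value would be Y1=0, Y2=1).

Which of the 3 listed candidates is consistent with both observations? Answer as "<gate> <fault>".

N2 stuck-at-1

Evaluate each candidate on input x1=1, x2=0, x3=1, x4=1:
  N2 stuck-at-1: N1=0, N2=1 [stuck-at-1], N3=0, N4=0, N5=1, N6=1, N7=0, N8=0, N9=1, N10=1, N11=1, N12=1 → Y1=1, Y2=1 — matches
  N9 stuck-at-1: N1=0, N2=0, N3=0, N4=0, N5=1, N6=0, N7=1, N8=0, N9=1 [stuck-at-1], N10=1, N11=1, N12=0 → Y1=1, Y2=0 — eliminated
  N8 stuck-at-1: N1=0, N2=0, N3=0, N4=0, N5=1, N6=0, N7=1, N8=1 [stuck-at-1], N9=1, N10=1, N11=1, N12=0 → Y1=1, Y2=0 — eliminated
Only N2 stuck-at-1 reproduces the observed Y1=1, Y2=1.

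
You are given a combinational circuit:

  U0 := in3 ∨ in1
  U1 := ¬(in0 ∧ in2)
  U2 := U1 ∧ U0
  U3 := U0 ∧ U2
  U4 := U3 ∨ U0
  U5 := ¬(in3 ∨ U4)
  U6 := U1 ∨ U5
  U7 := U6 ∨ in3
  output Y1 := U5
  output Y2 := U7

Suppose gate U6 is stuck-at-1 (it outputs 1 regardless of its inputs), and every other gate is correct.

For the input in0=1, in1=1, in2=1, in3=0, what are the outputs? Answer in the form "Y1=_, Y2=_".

Propagate with U6 forced: U0=1, U1=0, U2=0, U3=0, U4=1, U5=0, U6=1 [stuck-at-1], U7=1.
So the outputs are Y1=0, Y2=1. (Without the fault they would be Y1=0, Y2=0.)

Y1=0, Y2=1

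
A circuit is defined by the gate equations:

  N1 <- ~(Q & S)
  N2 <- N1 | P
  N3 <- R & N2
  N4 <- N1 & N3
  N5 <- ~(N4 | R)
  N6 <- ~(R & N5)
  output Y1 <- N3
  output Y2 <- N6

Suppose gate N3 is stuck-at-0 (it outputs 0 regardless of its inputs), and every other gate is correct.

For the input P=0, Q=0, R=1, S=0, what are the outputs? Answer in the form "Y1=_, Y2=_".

Y1=0, Y2=1

Propagate with N3 forced: N1=1, N2=1, N3=0 [stuck-at-0], N4=0, N5=0, N6=1.
So the outputs are Y1=0, Y2=1. (Without the fault they would be Y1=1, Y2=1.)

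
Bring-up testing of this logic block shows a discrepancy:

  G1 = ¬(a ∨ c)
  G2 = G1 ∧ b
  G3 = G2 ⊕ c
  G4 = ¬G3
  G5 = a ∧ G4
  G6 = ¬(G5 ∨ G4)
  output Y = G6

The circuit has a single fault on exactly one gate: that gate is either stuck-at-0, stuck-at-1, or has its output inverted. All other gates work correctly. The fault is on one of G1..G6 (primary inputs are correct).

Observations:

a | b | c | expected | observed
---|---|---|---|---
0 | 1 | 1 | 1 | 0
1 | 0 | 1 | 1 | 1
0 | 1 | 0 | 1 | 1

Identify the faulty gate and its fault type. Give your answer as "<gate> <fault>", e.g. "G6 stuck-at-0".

G1 stuck-at-1

Fault-free values for test 1 (a=0, b=1, c=1): G1=0, G2=0, G3=1, G4=0, G5=0, G6=1, giving Y=1. Observed 0.
Test 1: faults giving observed 0 are {G1 stuck-at-1, G1 inverted output, G2 stuck-at-1, G2 inverted output, G3 stuck-at-0, G3 inverted output, G4 stuck-at-1, G4 inverted output, G5 stuck-at-1, G5 inverted output, G6 stuck-at-0, G6 inverted output}.
Test 2 (a=1, b=0, c=1): fault-free G1=0, G2=0, G3=1, G4=0, G5=0, G6=1 → 1; observed 1. Eliminates G2 stuck-at-1, G2 inverted output, G3 stuck-at-0, G3 inverted output, G4 stuck-at-1, G4 inverted output, G5 stuck-at-1, G5 inverted output, G6 stuck-at-0, G6 inverted output.
Test 3 (a=0, b=1, c=0): fault-free G1=1, G2=1, G3=1, G4=0, G5=0, G6=1 → 1; observed 1. Eliminates G1 inverted output.
Only G1 stuck-at-1 is consistent with every test.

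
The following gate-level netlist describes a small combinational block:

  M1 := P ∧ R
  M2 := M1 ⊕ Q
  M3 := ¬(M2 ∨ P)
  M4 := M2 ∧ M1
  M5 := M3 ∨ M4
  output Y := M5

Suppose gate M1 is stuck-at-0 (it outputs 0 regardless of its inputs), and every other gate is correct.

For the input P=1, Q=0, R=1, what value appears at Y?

0

Propagate with M1 forced: M1=0 [stuck-at-0], M2=0, M3=0, M4=0, M5=0.
So Y = 0. (Without the fault it would be 1.)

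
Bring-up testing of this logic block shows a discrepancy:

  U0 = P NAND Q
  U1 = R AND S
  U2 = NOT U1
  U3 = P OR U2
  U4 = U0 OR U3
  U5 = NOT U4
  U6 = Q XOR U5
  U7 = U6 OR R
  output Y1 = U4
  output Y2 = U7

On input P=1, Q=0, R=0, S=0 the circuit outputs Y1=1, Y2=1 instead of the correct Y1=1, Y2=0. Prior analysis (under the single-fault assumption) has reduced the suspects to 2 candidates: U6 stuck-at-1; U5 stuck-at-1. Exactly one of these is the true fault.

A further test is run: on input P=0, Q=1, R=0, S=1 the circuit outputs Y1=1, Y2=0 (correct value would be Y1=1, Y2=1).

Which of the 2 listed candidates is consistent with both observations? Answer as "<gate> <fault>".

Evaluate each candidate on input P=0, Q=1, R=0, S=1:
  U6 stuck-at-1: U0=1, U1=0, U2=1, U3=1, U4=1, U5=0, U6=1 [stuck-at-1], U7=1 → Y1=1, Y2=1 — eliminated
  U5 stuck-at-1: U0=1, U1=0, U2=1, U3=1, U4=1, U5=1 [stuck-at-1], U6=0, U7=0 → Y1=1, Y2=0 — matches
Only U5 stuck-at-1 reproduces the observed Y1=1, Y2=0.

U5 stuck-at-1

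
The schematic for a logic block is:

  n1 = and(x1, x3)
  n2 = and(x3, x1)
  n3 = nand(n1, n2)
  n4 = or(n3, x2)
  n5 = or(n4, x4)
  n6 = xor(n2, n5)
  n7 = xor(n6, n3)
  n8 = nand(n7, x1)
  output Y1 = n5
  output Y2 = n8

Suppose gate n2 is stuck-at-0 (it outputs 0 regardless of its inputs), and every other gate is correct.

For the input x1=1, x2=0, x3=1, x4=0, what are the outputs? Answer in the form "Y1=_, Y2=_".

Propagate with n2 forced: n1=1, n2=0 [stuck-at-0], n3=1, n4=1, n5=1, n6=1, n7=0, n8=1.
So the outputs are Y1=1, Y2=1. (Without the fault they would be Y1=0, Y2=0.)

Y1=1, Y2=1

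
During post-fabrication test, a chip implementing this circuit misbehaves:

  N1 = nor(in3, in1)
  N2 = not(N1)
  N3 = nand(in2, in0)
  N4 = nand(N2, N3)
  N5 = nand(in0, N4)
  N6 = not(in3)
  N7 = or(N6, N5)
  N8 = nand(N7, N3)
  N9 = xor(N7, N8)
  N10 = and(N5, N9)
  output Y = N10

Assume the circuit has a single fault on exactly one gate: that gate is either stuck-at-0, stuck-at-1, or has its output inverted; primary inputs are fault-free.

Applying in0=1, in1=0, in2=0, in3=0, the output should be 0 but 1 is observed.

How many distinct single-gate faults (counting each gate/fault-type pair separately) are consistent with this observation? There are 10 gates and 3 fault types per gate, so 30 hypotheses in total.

10

Fault-free: N1=1, N2=0, N3=1, N4=1, N5=0, N6=1, N7=1, N8=0, N9=1, N10=0 → 0. Observed 1.
  N1: stuck-at-0, inverted output ✓; others ✗
  N2: stuck-at-1, inverted output ✓; others ✗
  N3: none of the 3 fault types match ✗
  N4: stuck-at-0, inverted output ✓; others ✗
  N5: stuck-at-1, inverted output ✓; others ✗
  N6: none of the 3 fault types match ✗
  N7: none of the 3 fault types match ✗
  N8: none of the 3 fault types match ✗
  N9: none of the 3 fault types match ✗
  N10: stuck-at-1, inverted output ✓; others ✗
Consistent faults: {N1 stuck-at-0, N1 inverted output, N2 stuck-at-1, N2 inverted output, N4 stuck-at-0, N4 inverted output, N5 stuck-at-1, N5 inverted output, N10 stuck-at-1, N10 inverted output} — 10 in all.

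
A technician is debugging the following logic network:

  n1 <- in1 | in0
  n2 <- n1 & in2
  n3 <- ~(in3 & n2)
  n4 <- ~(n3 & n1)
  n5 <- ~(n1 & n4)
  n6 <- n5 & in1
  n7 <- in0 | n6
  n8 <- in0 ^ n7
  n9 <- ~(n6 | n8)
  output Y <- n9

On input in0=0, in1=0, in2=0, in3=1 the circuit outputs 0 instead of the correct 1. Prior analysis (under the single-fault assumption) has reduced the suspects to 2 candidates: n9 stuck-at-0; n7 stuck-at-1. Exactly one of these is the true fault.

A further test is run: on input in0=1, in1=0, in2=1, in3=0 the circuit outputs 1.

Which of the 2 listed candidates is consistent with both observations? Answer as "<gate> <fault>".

Evaluate each candidate on input in0=1, in1=0, in2=1, in3=0:
  n9 stuck-at-0: n1=1, n2=1, n3=1, n4=0, n5=1, n6=0, n7=1, n8=0, n9=0 [stuck-at-0] → 0 — eliminated
  n7 stuck-at-1: n1=1, n2=1, n3=1, n4=0, n5=1, n6=0, n7=1 [stuck-at-1], n8=0, n9=1 → 1 — matches
Only n7 stuck-at-1 reproduces the observed 1.

n7 stuck-at-1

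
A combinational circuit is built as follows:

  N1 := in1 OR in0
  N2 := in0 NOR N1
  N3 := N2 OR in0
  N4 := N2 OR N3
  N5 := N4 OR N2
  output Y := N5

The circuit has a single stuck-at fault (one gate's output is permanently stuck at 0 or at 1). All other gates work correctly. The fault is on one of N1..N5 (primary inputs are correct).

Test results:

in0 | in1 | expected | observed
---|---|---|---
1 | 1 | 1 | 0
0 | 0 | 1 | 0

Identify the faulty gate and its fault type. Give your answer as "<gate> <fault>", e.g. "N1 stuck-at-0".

Fault-free values for test 1 (in0=1, in1=1): N1=1, N2=0, N3=1, N4=1, N5=1, giving Y=1. Observed 0.
Test 1: faults giving observed 0 are {N3 stuck-at-0, N4 stuck-at-0, N5 stuck-at-0}.
Test 2 (in0=0, in1=0): fault-free N1=0, N2=1, N3=1, N4=1, N5=1 → 1; observed 0. Eliminates N3 stuck-at-0, N4 stuck-at-0.
Only N5 stuck-at-0 is consistent with every test.

N5 stuck-at-0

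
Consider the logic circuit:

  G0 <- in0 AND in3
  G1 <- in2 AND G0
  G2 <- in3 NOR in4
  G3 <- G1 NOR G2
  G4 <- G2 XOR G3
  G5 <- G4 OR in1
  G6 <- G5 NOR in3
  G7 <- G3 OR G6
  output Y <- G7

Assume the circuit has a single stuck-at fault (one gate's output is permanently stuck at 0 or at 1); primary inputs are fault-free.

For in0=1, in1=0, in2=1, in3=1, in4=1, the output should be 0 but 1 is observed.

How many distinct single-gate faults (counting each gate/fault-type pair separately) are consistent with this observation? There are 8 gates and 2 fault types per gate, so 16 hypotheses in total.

Fault-free: G0=1, G1=1, G2=0, G3=0, G4=0, G5=0, G6=0, G7=0 → 0. Observed 1.
  G0: stuck-at-0 ✓; others ✗
  G1: stuck-at-0 ✓; others ✗
  G2: none of the 2 fault types match ✗
  G3: stuck-at-1 ✓; others ✗
  G4: none of the 2 fault types match ✗
  G5: none of the 2 fault types match ✗
  G6: stuck-at-1 ✓; others ✗
  G7: stuck-at-1 ✓; others ✗
Consistent faults: {G0 stuck-at-0, G1 stuck-at-0, G3 stuck-at-1, G6 stuck-at-1, G7 stuck-at-1} — 5 in all.

5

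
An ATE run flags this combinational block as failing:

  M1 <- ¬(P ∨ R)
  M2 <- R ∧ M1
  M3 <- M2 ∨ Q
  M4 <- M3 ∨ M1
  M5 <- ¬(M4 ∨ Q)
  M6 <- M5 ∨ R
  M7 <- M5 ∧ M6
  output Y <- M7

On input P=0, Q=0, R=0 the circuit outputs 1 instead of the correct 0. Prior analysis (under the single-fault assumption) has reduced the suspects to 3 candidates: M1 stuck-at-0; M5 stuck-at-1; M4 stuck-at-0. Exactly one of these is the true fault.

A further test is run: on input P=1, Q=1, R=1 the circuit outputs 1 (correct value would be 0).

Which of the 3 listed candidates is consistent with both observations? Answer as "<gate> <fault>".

Evaluate each candidate on input P=1, Q=1, R=1:
  M1 stuck-at-0: M1=0 [stuck-at-0], M2=0, M3=1, M4=1, M5=0, M6=1, M7=0 → 0 — eliminated
  M5 stuck-at-1: M1=0, M2=0, M3=1, M4=1, M5=1 [stuck-at-1], M6=1, M7=1 → 1 — matches
  M4 stuck-at-0: M1=0, M2=0, M3=1, M4=0 [stuck-at-0], M5=0, M6=1, M7=0 → 0 — eliminated
Only M5 stuck-at-1 reproduces the observed 1.

M5 stuck-at-1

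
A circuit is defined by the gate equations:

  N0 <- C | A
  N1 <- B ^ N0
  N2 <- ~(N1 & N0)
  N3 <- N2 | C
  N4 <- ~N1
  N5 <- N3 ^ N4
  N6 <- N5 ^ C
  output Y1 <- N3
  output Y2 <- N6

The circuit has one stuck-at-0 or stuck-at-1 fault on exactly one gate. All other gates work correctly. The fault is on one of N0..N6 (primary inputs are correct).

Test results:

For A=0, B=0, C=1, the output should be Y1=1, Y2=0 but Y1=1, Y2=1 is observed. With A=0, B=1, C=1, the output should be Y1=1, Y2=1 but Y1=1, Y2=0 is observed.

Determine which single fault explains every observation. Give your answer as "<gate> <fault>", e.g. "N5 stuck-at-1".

N0 stuck-at-0

Fault-free values for test 1 (A=0, B=0, C=1): N0=1, N1=1, N2=0, N3=1, N4=0, N5=1, N6=0, giving Y1=1, Y2=0. Observed Y1=1, Y2=1.
Test 1: faults giving observed Y1=1, Y2=1 are {N0 stuck-at-0, N1 stuck-at-0, N4 stuck-at-1, N5 stuck-at-0, N6 stuck-at-1}.
Test 2 (A=0, B=1, C=1): fault-free N0=1, N1=0, N2=1, N3=1, N4=1, N5=0, N6=1 → Y1=1, Y2=1; observed Y1=1, Y2=0. Eliminates N1 stuck-at-0, N4 stuck-at-1, N5 stuck-at-0, N6 stuck-at-1.
Only N0 stuck-at-0 is consistent with every test.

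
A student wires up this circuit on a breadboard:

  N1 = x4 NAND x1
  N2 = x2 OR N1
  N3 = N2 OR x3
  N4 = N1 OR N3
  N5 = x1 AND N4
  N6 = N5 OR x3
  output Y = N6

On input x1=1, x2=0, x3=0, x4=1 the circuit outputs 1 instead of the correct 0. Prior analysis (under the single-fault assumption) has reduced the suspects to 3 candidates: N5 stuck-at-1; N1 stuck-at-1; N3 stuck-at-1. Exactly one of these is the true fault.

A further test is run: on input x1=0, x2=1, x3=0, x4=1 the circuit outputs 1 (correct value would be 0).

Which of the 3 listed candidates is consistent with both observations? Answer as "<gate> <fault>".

N5 stuck-at-1

Evaluate each candidate on input x1=0, x2=1, x3=0, x4=1:
  N5 stuck-at-1: N1=1, N2=1, N3=1, N4=1, N5=1 [stuck-at-1], N6=1 → 1 — matches
  N1 stuck-at-1: N1=1 [stuck-at-1], N2=1, N3=1, N4=1, N5=0, N6=0 → 0 — eliminated
  N3 stuck-at-1: N1=1, N2=1, N3=1 [stuck-at-1], N4=1, N5=0, N6=0 → 0 — eliminated
Only N5 stuck-at-1 reproduces the observed 1.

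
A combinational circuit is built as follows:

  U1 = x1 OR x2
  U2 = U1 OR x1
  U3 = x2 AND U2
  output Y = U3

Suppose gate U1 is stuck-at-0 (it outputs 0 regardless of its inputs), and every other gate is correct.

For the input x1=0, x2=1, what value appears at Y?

0

Propagate with U1 forced: U1=0 [stuck-at-0], U2=0, U3=0.
So Y = 0. (Without the fault it would be 1.)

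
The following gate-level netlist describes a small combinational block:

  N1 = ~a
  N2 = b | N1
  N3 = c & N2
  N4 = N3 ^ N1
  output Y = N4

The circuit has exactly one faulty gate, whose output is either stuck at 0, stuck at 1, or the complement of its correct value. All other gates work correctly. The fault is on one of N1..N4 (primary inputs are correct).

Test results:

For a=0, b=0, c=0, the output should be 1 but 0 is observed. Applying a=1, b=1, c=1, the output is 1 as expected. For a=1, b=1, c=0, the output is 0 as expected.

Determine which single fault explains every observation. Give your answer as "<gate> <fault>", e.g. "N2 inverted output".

N1 stuck-at-0

Fault-free values for test 1 (a=0, b=0, c=0): N1=1, N2=1, N3=0, N4=1, giving Y=1. Observed 0.
Test 1: faults giving observed 0 are {N1 stuck-at-0, N1 inverted output, N3 stuck-at-1, N3 inverted output, N4 stuck-at-0, N4 inverted output}.
Test 2 (a=1, b=1, c=1): fault-free N1=0, N2=1, N3=1, N4=1 → 1; observed 1. Eliminates N1 inverted output, N3 inverted output, N4 stuck-at-0, N4 inverted output.
Test 3 (a=1, b=1, c=0): fault-free N1=0, N2=1, N3=0, N4=0 → 0; observed 0. Eliminates N3 stuck-at-1.
Only N1 stuck-at-0 is consistent with every test.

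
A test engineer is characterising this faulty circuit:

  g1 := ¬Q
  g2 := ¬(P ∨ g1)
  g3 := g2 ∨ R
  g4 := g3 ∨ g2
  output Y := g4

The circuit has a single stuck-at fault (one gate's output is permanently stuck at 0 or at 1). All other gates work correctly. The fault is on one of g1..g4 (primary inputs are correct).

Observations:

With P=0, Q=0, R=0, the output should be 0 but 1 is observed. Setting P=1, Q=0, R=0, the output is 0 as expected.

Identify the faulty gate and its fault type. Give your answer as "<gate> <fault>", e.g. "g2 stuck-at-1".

Fault-free values for test 1 (P=0, Q=0, R=0): g1=1, g2=0, g3=0, g4=0, giving Y=0. Observed 1.
Test 1: faults giving observed 1 are {g1 stuck-at-0, g2 stuck-at-1, g3 stuck-at-1, g4 stuck-at-1}.
Test 2 (P=1, Q=0, R=0): fault-free g1=1, g2=0, g3=0, g4=0 → 0; observed 0. Eliminates g2 stuck-at-1, g3 stuck-at-1, g4 stuck-at-1.
Only g1 stuck-at-0 is consistent with every test.

g1 stuck-at-0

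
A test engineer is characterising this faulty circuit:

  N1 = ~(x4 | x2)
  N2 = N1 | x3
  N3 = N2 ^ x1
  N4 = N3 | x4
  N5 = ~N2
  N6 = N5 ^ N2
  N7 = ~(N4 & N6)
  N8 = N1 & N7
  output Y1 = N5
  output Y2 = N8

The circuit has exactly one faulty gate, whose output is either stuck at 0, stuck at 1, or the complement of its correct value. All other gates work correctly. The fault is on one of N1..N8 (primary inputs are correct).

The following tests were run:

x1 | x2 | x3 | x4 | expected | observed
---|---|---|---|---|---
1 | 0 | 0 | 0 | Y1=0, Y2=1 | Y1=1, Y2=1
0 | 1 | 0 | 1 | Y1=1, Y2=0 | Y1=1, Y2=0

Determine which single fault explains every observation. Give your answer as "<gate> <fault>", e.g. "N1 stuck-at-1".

N5 stuck-at-1

Fault-free values for test 1 (x1=1, x2=0, x3=0, x4=0): N1=1, N2=1, N3=0, N4=0, N5=0, N6=1, N7=1, N8=1, giving Y1=0, Y2=1. Observed Y1=1, Y2=1.
Test 1: faults giving observed Y1=1, Y2=1 are {N5 stuck-at-1, N5 inverted output}.
Test 2 (x1=0, x2=1, x3=0, x4=1): fault-free N1=0, N2=0, N3=0, N4=1, N5=1, N6=1, N7=0, N8=0 → Y1=1, Y2=0; observed Y1=1, Y2=0. Eliminates N5 inverted output.
Only N5 stuck-at-1 is consistent with every test.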